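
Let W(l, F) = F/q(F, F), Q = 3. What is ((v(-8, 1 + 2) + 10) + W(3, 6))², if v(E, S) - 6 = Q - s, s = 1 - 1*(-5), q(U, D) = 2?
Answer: 256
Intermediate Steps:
s = 6 (s = 1 + 5 = 6)
W(l, F) = F/2
v(E, S) = 3 (v(E, S) = 6 + (3 - 1*6) = 6 + (3 - 6) = 6 - 3 = 3)
((v(-8, 1 + 2) + 10) + W(3, 6))² = ((3 + 10) + (½)*6)² = (13 + 3)² = 16² = 256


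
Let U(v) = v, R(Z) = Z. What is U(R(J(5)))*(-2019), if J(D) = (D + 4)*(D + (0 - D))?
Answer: 0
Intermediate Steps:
J(D) = 0 (J(D) = (4 + D)*(D - D) = (4 + D)*0 = 0)
U(R(J(5)))*(-2019) = 0*(-2019) = 0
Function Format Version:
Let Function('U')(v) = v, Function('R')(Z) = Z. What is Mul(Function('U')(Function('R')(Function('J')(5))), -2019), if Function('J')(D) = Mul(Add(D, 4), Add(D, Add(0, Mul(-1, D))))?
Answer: 0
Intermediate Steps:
Function('J')(D) = 0 (Function('J')(D) = Mul(Add(4, D), Add(D, Mul(-1, D))) = Mul(Add(4, D), 0) = 0)
Mul(Function('U')(Function('R')(Function('J')(5))), -2019) = Mul(0, -2019) = 0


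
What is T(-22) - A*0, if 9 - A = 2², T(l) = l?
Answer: -22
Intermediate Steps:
A = 5 (A = 9 - 1*2² = 9 - 1*4 = 9 - 4 = 5)
T(-22) - A*0 = -22 - 5*0 = -22 - 1*0 = -22 + 0 = -22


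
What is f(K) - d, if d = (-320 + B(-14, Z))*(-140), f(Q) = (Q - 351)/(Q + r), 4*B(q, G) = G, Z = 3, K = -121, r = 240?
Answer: -5319177/119 ≈ -44699.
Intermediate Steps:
B(q, G) = G/4
f(Q) = (-351 + Q)/(240 + Q) (f(Q) = (Q - 351)/(Q + 240) = (-351 + Q)/(240 + Q))
d = 44695 (d = (-320 + (¼)*3)*(-140) = (-320 + ¾)*(-140) = -1277/4*(-140) = 44695)
f(K) - d = (-351 - 121)/(240 - 121) - 1*44695 = -472/119 - 44695 = -5319177/119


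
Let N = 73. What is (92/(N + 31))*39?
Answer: 69/2 ≈ 34.500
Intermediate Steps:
(92/(N + 31))*39 = (92/(73 + 31))*39 = (92/104)*39 = ((1/104)*92)*39 = (23/26)*39 = 69/2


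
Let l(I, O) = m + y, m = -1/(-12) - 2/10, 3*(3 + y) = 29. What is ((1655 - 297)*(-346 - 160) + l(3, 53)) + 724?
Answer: -13728349/20 ≈ -6.8642e+5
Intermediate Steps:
y = 20/3 (y = -3 + (⅓)*29 = -3 + 29/3 = 20/3 ≈ 6.6667)
m = -7/60 (m = -1*(-1/12) - 2*⅒ = 1/12 - ⅕ = -7/60 ≈ -0.11667)
l(I, O) = 131/20 (l(I, O) = -7/60 + 20/3 = 131/20)
((1655 - 297)*(-346 - 160) + l(3, 53)) + 724 = ((1655 - 297)*(-346 - 160) + 131/20) + 724 = (1358*(-506) + 131/20) + 724 = (-687148 + 131/20) + 724 = -13742829/20 + 724 = -13728349/20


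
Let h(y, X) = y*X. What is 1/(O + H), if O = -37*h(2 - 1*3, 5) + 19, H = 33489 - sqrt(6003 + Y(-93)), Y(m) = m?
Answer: 11231/378404113 + sqrt(5910)/1135212339 ≈ 2.9748e-5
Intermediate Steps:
h(y, X) = X*y
H = 33489 - sqrt(5910) (H = 33489 - sqrt(6003 - 93) = 33489 - sqrt(5910) ≈ 33412.)
O = 204 (O = -185*(2 - 1*3) + 19 = -185*(2 - 3) + 19 = -185*(-1) + 19 = -37*(-5) + 19 = 185 + 19 = 204)
1/(O + H) = 1/(204 + (33489 - sqrt(5910))) = 1/(33693 - sqrt(5910))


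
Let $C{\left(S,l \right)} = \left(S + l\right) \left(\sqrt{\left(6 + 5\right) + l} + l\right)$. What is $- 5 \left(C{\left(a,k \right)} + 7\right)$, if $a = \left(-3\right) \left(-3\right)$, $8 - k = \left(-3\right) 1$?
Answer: $-1135 - 100 \sqrt{22} \approx -1604.0$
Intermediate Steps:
$k = 11$ ($k = 8 - \left(-3\right) 1 = 8 - -3 = 8 + 3 = 11$)
$a = 9$
$C{\left(S,l \right)} = \left(S + l\right) \left(l + \sqrt{11 + l}\right)$ ($C{\left(S,l \right)} = \left(S + l\right) \left(\sqrt{11 + l} + l\right) = \left(S + l\right) \left(l + \sqrt{11 + l}\right)$)
$- 5 \left(C{\left(a,k \right)} + 7\right) = - 5 \left(\left(11^{2} + 9 \cdot 11 + 9 \sqrt{11 + 11} + 11 \sqrt{11 + 11}\right) + 7\right) = - 5 \left(\left(121 + 99 + 9 \sqrt{22} + 11 \sqrt{22}\right) + 7\right) = - 5 \left(\left(220 + 20 \sqrt{22}\right) + 7\right) = - 5 \left(227 + 20 \sqrt{22}\right) = -1135 - 100 \sqrt{22}$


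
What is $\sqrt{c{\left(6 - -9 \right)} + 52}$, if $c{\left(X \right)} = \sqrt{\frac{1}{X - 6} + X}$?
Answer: $\frac{\sqrt{468 + 6 \sqrt{34}}}{3} \approx 7.4758$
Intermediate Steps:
$c{\left(X \right)} = \sqrt{X + \frac{1}{-6 + X}}$ ($c{\left(X \right)} = \sqrt{\frac{1}{-6 + X} + X} = \sqrt{X + \frac{1}{-6 + X}}$)
$\sqrt{c{\left(6 - -9 \right)} + 52} = \sqrt{\sqrt{\frac{1 + \left(6 - -9\right) \left(-6 + \left(6 - -9\right)\right)}{-6 + \left(6 - -9\right)}} + 52} = \sqrt{\sqrt{\frac{1 + \left(6 + 9\right) \left(-6 + \left(6 + 9\right)\right)}{-6 + \left(6 + 9\right)}} + 52} = \sqrt{\sqrt{\frac{1 + 15 \left(-6 + 15\right)}{-6 + 15}} + 52} = \sqrt{\sqrt{\frac{1 + 15 \cdot 9}{9}} + 52} = \sqrt{\sqrt{\frac{1 + 135}{9}} + 52} = \sqrt{\sqrt{\frac{1}{9} \cdot 136} + 52} = \sqrt{\sqrt{\frac{136}{9}} + 52} = \sqrt{\frac{2 \sqrt{34}}{3} + 52} = \sqrt{52 + \frac{2 \sqrt{34}}{3}}$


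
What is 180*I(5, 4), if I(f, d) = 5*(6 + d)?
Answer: 9000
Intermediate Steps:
I(f, d) = 30 + 5*d
180*I(5, 4) = 180*(30 + 5*4) = 180*(30 + 20) = 180*50 = 9000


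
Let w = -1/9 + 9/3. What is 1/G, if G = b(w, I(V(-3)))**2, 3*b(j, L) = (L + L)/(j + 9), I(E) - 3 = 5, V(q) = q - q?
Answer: 11449/2304 ≈ 4.9692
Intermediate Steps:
V(q) = 0
w = 26/9 (w = -1*1/9 + 9*(1/3) = -1/9 + 3 = 26/9 ≈ 2.8889)
I(E) = 8 (I(E) = 3 + 5 = 8)
b(j, L) = 2*L/(3*(9 + j)) (b(j, L) = ((L + L)/(j + 9))/3 = ((2*L)/(9 + j))/3 = (2*L/(9 + j))/3 = 2*L/(3*(9 + j)))
G = 2304/11449 (G = ((2/3)*8/(9 + 26/9))**2 = ((2/3)*8/(107/9))**2 = ((2/3)*8*(9/107))**2 = (48/107)**2 = 2304/11449 ≈ 0.20124)
1/G = 1/(2304/11449) = 11449/2304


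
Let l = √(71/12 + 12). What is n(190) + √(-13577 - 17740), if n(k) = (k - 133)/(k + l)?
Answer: 25992/86597 - 114*√645/432985 + I*√31317 ≈ 0.29346 + 176.97*I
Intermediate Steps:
l = √645/6 (l = √(71*(1/12) + 12) = √(71/12 + 12) = √(215/12) = √645/6 ≈ 4.2328)
n(k) = (-133 + k)/(k + √645/6) (n(k) = (k - 133)/(k + √645/6) = (-133 + k)/(k + √645/6))
n(190) + √(-13577 - 17740) = 6*(-133 + 190)/(√645 + 6*190) + √(-13577 - 17740) = 6*57/(√645 + 1140) + √(-31317) = 6*57/(1140 + √645) + I*√31317 = 342/(1140 + √645) + I*√31317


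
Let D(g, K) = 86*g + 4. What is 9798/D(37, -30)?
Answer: 1633/531 ≈ 3.0753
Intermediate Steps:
D(g, K) = 4 + 86*g
9798/D(37, -30) = 9798/(4 + 86*37) = 9798/(4 + 3182) = 9798/3186 = 9798*(1/3186) = 1633/531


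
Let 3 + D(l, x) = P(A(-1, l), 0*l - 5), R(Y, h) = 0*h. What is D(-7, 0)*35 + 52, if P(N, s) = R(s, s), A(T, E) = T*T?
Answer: -53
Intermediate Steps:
A(T, E) = T²
R(Y, h) = 0
P(N, s) = 0
D(l, x) = -3 (D(l, x) = -3 + 0 = -3)
D(-7, 0)*35 + 52 = -3*35 + 52 = -105 + 52 = -53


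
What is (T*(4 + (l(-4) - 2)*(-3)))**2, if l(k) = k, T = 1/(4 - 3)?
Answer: 484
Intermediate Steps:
T = 1 (T = 1/1 = 1)
(T*(4 + (l(-4) - 2)*(-3)))**2 = (1*(4 + (-4 - 2)*(-3)))**2 = (1*(4 - 6*(-3)))**2 = (1*(4 + 18))**2 = (1*22)**2 = 22**2 = 484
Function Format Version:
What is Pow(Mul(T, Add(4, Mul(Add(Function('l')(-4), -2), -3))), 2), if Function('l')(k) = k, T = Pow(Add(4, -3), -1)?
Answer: 484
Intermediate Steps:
T = 1 (T = Pow(1, -1) = 1)
Pow(Mul(T, Add(4, Mul(Add(Function('l')(-4), -2), -3))), 2) = Pow(Mul(1, Add(4, Mul(Add(-4, -2), -3))), 2) = Pow(Mul(1, Add(4, Mul(-6, -3))), 2) = Pow(Mul(1, Add(4, 18)), 2) = Pow(Mul(1, 22), 2) = Pow(22, 2) = 484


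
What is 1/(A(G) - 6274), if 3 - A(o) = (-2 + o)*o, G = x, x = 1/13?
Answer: -169/1059774 ≈ -0.00015947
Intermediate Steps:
x = 1/13 ≈ 0.076923
G = 1/13 ≈ 0.076923
A(o) = 3 - o*(-2 + o) (A(o) = 3 - (-2 + o)*o = 3 - o*(-2 + o))
1/(A(G) - 6274) = 1/((3 - (1/13)**2 + 2*(1/13)) - 6274) = 1/((3 - 1*1/169 + 2/13) - 6274) = 1/((3 - 1/169 + 2/13) - 6274) = 1/(532/169 - 6274) = 1/(-1059774/169) = -169/1059774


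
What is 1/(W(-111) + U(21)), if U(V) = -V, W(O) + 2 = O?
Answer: -1/134 ≈ -0.0074627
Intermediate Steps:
W(O) = -2 + O
1/(W(-111) + U(21)) = 1/((-2 - 111) - 1*21) = 1/(-113 - 21) = 1/(-134) = -1/134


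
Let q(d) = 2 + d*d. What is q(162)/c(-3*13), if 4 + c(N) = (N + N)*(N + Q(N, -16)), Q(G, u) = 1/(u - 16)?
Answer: 419936/48647 ≈ 8.6323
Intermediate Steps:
Q(G, u) = 1/(-16 + u)
q(d) = 2 + d²
c(N) = -4 + 2*N*(-1/32 + N) (c(N) = -4 + (N + N)*(N + 1/(-16 - 16)) = -4 + (2*N)*(N + 1/(-32)) = -4 + (2*N)*(N - 1/32) = -4 + (2*N)*(-1/32 + N) = -4 + 2*N*(-1/32 + N))
q(162)/c(-3*13) = (2 + 162²)/(-4 + 2*(-3*13)² - (-3)*13/16) = (2 + 26244)/(-4 + 2*(-39)² - 1/16*(-39)) = 26246/(-4 + 2*1521 + 39/16) = 26246/(-4 + 3042 + 39/16) = 26246/(48647/16) = 26246*(16/48647) = 419936/48647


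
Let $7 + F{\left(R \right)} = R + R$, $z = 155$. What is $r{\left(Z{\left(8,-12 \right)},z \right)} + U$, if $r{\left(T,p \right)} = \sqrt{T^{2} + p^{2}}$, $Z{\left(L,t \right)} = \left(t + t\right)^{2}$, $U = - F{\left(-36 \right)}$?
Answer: $79 + \sqrt{355801} \approx 675.49$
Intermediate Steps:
$F{\left(R \right)} = -7 + 2 R$ ($F{\left(R \right)} = -7 + \left(R + R\right) = -7 + 2 R$)
$U = 79$ ($U = - (-7 + 2 \left(-36\right)) = - (-7 - 72) = \left(-1\right) \left(-79\right) = 79$)
$Z{\left(L,t \right)} = 4 t^{2}$ ($Z{\left(L,t \right)} = \left(2 t\right)^{2} = 4 t^{2}$)
$r{\left(Z{\left(8,-12 \right)},z \right)} + U = \sqrt{\left(4 \left(-12\right)^{2}\right)^{2} + 155^{2}} + 79 = \sqrt{\left(4 \cdot 144\right)^{2} + 24025} + 79 = \sqrt{576^{2} + 24025} + 79 = \sqrt{331776 + 24025} + 79 = \sqrt{355801} + 79 = 79 + \sqrt{355801}$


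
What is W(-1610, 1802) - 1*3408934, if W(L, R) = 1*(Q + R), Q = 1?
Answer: -3407131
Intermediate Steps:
W(L, R) = 1 + R (W(L, R) = 1*(1 + R) = 1 + R)
W(-1610, 1802) - 1*3408934 = (1 + 1802) - 1*3408934 = 1803 - 3408934 = -3407131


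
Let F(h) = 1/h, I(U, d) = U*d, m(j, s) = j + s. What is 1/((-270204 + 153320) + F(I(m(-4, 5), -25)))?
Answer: -25/2922101 ≈ -8.5555e-6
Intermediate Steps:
F(h) = 1/h
1/((-270204 + 153320) + F(I(m(-4, 5), -25))) = 1/((-270204 + 153320) + 1/((-4 + 5)*(-25))) = 1/(-116884 + 1/(1*(-25))) = 1/(-116884 + 1/(-25)) = 1/(-116884 - 1/25) = 1/(-2922101/25) = -25/2922101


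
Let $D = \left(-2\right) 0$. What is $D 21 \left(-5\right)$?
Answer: $0$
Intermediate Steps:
$D = 0$
$D 21 \left(-5\right) = 0 \cdot 21 \left(-5\right) = 0 \left(-5\right) = 0$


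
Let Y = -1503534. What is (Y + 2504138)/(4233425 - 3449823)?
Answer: 500302/391801 ≈ 1.2769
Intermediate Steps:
(Y + 2504138)/(4233425 - 3449823) = (-1503534 + 2504138)/(4233425 - 3449823) = 1000604/783602 = 1000604*(1/783602) = 500302/391801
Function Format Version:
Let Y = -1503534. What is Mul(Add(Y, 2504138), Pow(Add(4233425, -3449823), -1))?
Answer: Rational(500302, 391801) ≈ 1.2769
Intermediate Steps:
Mul(Add(Y, 2504138), Pow(Add(4233425, -3449823), -1)) = Mul(Add(-1503534, 2504138), Pow(Add(4233425, -3449823), -1)) = Mul(1000604, Pow(783602, -1)) = Mul(1000604, Rational(1, 783602)) = Rational(500302, 391801)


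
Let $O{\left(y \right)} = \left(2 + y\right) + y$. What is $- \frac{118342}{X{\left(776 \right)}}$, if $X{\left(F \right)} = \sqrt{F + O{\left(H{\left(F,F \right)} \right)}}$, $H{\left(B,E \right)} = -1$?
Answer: $- \frac{59171 \sqrt{194}}{194} \approx -4248.2$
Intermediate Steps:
$O{\left(y \right)} = 2 + 2 y$
$X{\left(F \right)} = \sqrt{F}$ ($X{\left(F \right)} = \sqrt{F + \left(2 + 2 \left(-1\right)\right)} = \sqrt{F + \left(2 - 2\right)} = \sqrt{F + 0} = \sqrt{F}$)
$- \frac{118342}{X{\left(776 \right)}} = - \frac{118342}{\sqrt{776}} = - \frac{118342}{2 \sqrt{194}} = - 118342 \frac{\sqrt{194}}{388} = - \frac{59171 \sqrt{194}}{194}$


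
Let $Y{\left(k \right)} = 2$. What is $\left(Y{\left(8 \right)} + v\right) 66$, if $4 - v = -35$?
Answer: $2706$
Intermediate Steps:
$v = 39$ ($v = 4 - -35 = 4 + 35 = 39$)
$\left(Y{\left(8 \right)} + v\right) 66 = \left(2 + 39\right) 66 = 41 \cdot 66 = 2706$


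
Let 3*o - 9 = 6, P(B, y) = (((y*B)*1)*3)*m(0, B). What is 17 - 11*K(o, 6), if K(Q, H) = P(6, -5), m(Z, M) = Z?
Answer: 17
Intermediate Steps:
P(B, y) = 0 (P(B, y) = (((y*B)*1)*3)*0 = (((B*y)*1)*3)*0 = ((B*y)*3)*0 = (3*B*y)*0 = 0)
o = 5 (o = 3 + (1/3)*6 = 3 + 2 = 5)
K(Q, H) = 0
17 - 11*K(o, 6) = 17 - 11*0 = 17 + 0 = 17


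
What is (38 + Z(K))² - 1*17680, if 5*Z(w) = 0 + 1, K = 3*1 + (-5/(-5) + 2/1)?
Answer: -405519/25 ≈ -16221.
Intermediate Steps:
K = 6 (K = 3 + (-5*(-⅕) + 2*1) = 3 + (1 + 2) = 3 + 3 = 6)
Z(w) = ⅕ (Z(w) = (0 + 1)/5 = (⅕)*1 = ⅕)
(38 + Z(K))² - 1*17680 = (38 + ⅕)² - 1*17680 = (191/5)² - 17680 = 36481/25 - 17680 = -405519/25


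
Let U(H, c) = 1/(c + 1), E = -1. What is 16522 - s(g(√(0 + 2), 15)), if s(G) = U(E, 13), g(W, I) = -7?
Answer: 231307/14 ≈ 16522.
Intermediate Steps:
U(H, c) = 1/(1 + c)
s(G) = 1/14 (s(G) = 1/(1 + 13) = 1/14)
16522 - s(g(√(0 + 2), 15)) = 16522 - 1*1/14 = 16522 - 1/14 = 231307/14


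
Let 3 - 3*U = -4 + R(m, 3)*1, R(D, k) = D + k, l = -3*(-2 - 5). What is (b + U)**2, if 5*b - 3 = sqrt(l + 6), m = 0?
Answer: 1084/225 + 58*sqrt(3)/25 ≈ 8.8361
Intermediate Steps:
l = 21 (l = -3*(-7) = 21)
b = 3/5 + 3*sqrt(3)/5 (b = 3/5 + sqrt(21 + 6)/5 = 3/5 + sqrt(27)/5 = 3/5 + (3*sqrt(3))/5 = 3/5 + 3*sqrt(3)/5 ≈ 1.6392)
U = 4/3 (U = 1 - (-4 + (0 + 3)*1)/3 = 1 - (-4 + 3*1)/3 = 1 - (-4 + 3)/3 = 1 - 1/3*(-1) = 1 + 1/3 = 4/3 ≈ 1.3333)
(b + U)**2 = ((3/5 + 3*sqrt(3)/5) + 4/3)**2 = (29/15 + 3*sqrt(3)/5)**2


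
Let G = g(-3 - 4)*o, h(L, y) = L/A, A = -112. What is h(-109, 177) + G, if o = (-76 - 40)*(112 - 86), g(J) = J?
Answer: 2364653/112 ≈ 21113.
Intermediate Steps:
o = -3016 (o = -116*26 = -3016)
h(L, y) = -L/112 (h(L, y) = L/(-112) = L*(-1/112) = -L/112)
G = 21112 (G = (-3 - 4)*(-3016) = -7*(-3016) = 21112)
h(-109, 177) + G = -1/112*(-109) + 21112 = 109/112 + 21112 = 2364653/112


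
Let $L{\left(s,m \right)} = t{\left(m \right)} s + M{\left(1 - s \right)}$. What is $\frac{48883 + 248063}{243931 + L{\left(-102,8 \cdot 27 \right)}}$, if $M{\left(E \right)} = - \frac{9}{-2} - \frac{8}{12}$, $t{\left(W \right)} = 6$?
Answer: $\frac{1781676}{1459937} \approx 1.2204$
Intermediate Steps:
$M{\left(E \right)} = \frac{23}{6}$ ($M{\left(E \right)} = \left(-9\right) \left(- \frac{1}{2}\right) - \frac{2}{3} = \frac{9}{2} - \frac{2}{3} = \frac{23}{6}$)
$L{\left(s,m \right)} = \frac{23}{6} + 6 s$ ($L{\left(s,m \right)} = 6 s + \frac{23}{6} = \frac{23}{6} + 6 s$)
$\frac{48883 + 248063}{243931 + L{\left(-102,8 \cdot 27 \right)}} = \frac{48883 + 248063}{243931 + \left(\frac{23}{6} + 6 \left(-102\right)\right)} = \frac{296946}{243931 + \left(\frac{23}{6} - 612\right)} = \frac{296946}{243931 - \frac{3649}{6}} = \frac{296946}{\frac{1459937}{6}} = 296946 \cdot \frac{6}{1459937} = \frac{1781676}{1459937}$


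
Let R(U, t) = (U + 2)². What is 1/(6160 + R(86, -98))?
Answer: 1/13904 ≈ 7.1922e-5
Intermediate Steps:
R(U, t) = (2 + U)²
1/(6160 + R(86, -98)) = 1/(6160 + (2 + 86)²) = 1/(6160 + 88²) = 1/(6160 + 7744) = 1/13904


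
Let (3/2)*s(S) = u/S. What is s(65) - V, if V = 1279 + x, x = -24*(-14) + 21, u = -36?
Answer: -106364/65 ≈ -1636.4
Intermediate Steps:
s(S) = -24/S (s(S) = 2*(-36/S)/3 = -24/S)
x = 357 (x = 336 + 21 = 357)
V = 1636 (V = 1279 + 357 = 1636)
s(65) - V = -24/65 - 1*1636 = -24*1/65 - 1636 = -24/65 - 1636 = -106364/65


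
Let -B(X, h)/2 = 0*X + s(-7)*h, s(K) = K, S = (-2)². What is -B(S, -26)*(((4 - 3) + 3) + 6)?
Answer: 3640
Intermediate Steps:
S = 4
B(X, h) = 14*h (B(X, h) = -2*(0*X - 7*h) = -2*(0 - 7*h) = -(-14)*h = 14*h)
-B(S, -26)*(((4 - 3) + 3) + 6) = -14*(-26)*(((4 - 3) + 3) + 6) = -(-364)*((1 + 3) + 6) = -(-364)*(4 + 6) = -(-364)*10 = -1*(-3640) = 3640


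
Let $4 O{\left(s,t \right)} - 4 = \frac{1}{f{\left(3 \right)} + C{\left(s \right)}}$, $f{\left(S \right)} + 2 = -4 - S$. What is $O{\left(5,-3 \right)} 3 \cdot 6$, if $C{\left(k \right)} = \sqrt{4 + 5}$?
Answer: $\frac{69}{4} \approx 17.25$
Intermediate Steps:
$C{\left(k \right)} = 3$ ($C{\left(k \right)} = \sqrt{9} = 3$)
$f{\left(S \right)} = -6 - S$ ($f{\left(S \right)} = -2 - \left(4 + S\right) = -6 - S$)
$O{\left(s,t \right)} = \frac{23}{24}$ ($O{\left(s,t \right)} = 1 + \frac{1}{4 \left(\left(-6 - 3\right) + 3\right)} = 1 + \frac{1}{4 \left(-9 + 3\right)} = 1 + \frac{1}{4 \left(-6\right)} = 1 + \frac{1}{4} \left(- \frac{1}{6}\right) = 1 - \frac{1}{24} = \frac{23}{24}$)
$O{\left(5,-3 \right)} 3 \cdot 6 = \frac{23}{24} \cdot 3 \cdot 6 = \frac{23}{8} \cdot 6 = \frac{69}{4}$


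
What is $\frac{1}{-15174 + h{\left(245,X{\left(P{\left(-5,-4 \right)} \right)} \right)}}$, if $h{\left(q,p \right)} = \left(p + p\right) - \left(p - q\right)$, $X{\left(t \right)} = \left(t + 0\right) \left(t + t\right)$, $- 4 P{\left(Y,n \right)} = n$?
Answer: $- \frac{1}{14927} \approx -6.6993 \cdot 10^{-5}$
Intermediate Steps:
$P{\left(Y,n \right)} = - \frac{n}{4}$
$X{\left(t \right)} = 2 t^{2}$ ($X{\left(t \right)} = t 2 t = 2 t^{2}$)
$h{\left(q,p \right)} = p + q$ ($h{\left(q,p \right)} = 2 p - \left(p - q\right) = p + q$)
$\frac{1}{-15174 + h{\left(245,X{\left(P{\left(-5,-4 \right)} \right)} \right)}} = \frac{1}{-15174 + \left(2 \left(\left(- \frac{1}{4}\right) \left(-4\right)\right)^{2} + 245\right)} = \frac{1}{-15174 + \left(2 \cdot 1^{2} + 245\right)} = \frac{1}{-15174 + \left(2 \cdot 1 + 245\right)} = \frac{1}{-15174 + \left(2 + 245\right)} = \frac{1}{-15174 + 247} = \frac{1}{-14927} = - \frac{1}{14927}$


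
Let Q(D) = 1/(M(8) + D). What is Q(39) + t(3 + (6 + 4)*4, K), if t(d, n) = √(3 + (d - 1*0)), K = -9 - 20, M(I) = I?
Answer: 1/47 + √46 ≈ 6.8036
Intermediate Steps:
K = -29
t(d, n) = √(3 + d) (t(d, n) = √(3 + (d + 0)) = √(3 + d))
Q(D) = 1/(8 + D)
Q(39) + t(3 + (6 + 4)*4, K) = 1/(8 + 39) + √(3 + (3 + (6 + 4)*4)) = 1/47 + √(3 + (3 + 10*4)) = 1/47 + √(3 + (3 + 40)) = 1/47 + √(3 + 43) = 1/47 + √46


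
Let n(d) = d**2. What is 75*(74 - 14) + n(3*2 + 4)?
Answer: 4600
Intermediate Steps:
75*(74 - 14) + n(3*2 + 4) = 75*(74 - 14) + (3*2 + 4)**2 = 75*60 + (6 + 4)**2 = 4500 + 10**2 = 4500 + 100 = 4600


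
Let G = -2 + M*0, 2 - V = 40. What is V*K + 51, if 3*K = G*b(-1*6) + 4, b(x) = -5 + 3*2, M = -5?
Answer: 77/3 ≈ 25.667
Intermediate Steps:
V = -38 (V = 2 - 1*40 = 2 - 40 = -38)
G = -2 (G = -2 - 5*0 = -2 + 0 = -2)
b(x) = 1 (b(x) = -5 + 6 = 1)
K = 2/3 (K = (-2*1 + 4)/3 = (-2 + 4)/3 = (1/3)*2 = 2/3 ≈ 0.66667)
V*K + 51 = -38*2/3 + 51 = -76/3 + 51 = 77/3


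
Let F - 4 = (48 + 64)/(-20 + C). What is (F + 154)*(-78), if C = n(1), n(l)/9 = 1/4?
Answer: -840060/71 ≈ -11832.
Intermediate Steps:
n(l) = 9/4
C = 9/4 ≈ 2.2500
F = -164/71 (F = 4 + (48 + 64)/(-20 + 9/4) = 4 + 112/(-71/4) = 4 + 112*(-4/71) = 4 - 448/71 = -164/71 ≈ -2.3099)
(F + 154)*(-78) = (-164/71 + 154)*(-78) = (10770/71)*(-78) = -840060/71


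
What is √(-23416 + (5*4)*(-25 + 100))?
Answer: 2*I*√5479 ≈ 148.04*I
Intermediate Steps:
√(-23416 + (5*4)*(-25 + 100)) = √(-23416 + 20*75) = √(-23416 + 1500) = √(-21916) = 2*I*√5479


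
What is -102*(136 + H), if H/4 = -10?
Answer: -9792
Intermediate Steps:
H = -40 (H = 4*(-10) = -40)
-102*(136 + H) = -102*(136 - 40) = -102*96 = -9792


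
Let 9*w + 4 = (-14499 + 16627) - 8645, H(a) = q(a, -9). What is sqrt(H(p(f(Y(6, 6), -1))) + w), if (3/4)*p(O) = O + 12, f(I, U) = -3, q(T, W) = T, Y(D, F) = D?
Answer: 11*I*sqrt(53)/3 ≈ 26.694*I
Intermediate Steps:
p(O) = 16 + 4*O/3 (p(O) = 4*(O + 12)/3 = 4*(12 + O)/3 = 16 + 4*O/3)
H(a) = a
w = -6521/9 (w = -4/9 + ((-14499 + 16627) - 8645)/9 = -4/9 + (2128 - 8645)/9 = -4/9 + (1/9)*(-6517) = -4/9 - 6517/9 = -6521/9 ≈ -724.56)
sqrt(H(p(f(Y(6, 6), -1))) + w) = sqrt((16 + (4/3)*(-3)) - 6521/9) = sqrt((16 - 4) - 6521/9) = sqrt(12 - 6521/9) = sqrt(-6413/9) = 11*I*sqrt(53)/3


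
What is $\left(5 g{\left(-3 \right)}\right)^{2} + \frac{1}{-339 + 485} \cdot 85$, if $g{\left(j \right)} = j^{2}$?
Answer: $\frac{295735}{146} \approx 2025.6$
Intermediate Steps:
$\left(5 g{\left(-3 \right)}\right)^{2} + \frac{1}{-339 + 485} \cdot 85 = \left(5 \left(-3\right)^{2}\right)^{2} + \frac{1}{-339 + 485} \cdot 85 = \left(5 \cdot 9\right)^{2} + \frac{1}{146} \cdot 85 = 45^{2} + \frac{1}{146} \cdot 85 = 2025 + \frac{85}{146} = \frac{295735}{146}$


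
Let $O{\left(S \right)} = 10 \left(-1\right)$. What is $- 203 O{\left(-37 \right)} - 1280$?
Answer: $750$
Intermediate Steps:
$O{\left(S \right)} = -10$
$- 203 O{\left(-37 \right)} - 1280 = \left(-203\right) \left(-10\right) - 1280 = 2030 - 1280 = 750$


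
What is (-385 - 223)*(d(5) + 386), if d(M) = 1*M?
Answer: -237728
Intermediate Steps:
d(M) = M
(-385 - 223)*(d(5) + 386) = (-385 - 223)*(5 + 386) = -608*391 = -237728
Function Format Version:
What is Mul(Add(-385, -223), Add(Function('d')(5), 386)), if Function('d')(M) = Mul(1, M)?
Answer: -237728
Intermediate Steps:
Function('d')(M) = M
Mul(Add(-385, -223), Add(Function('d')(5), 386)) = Mul(Add(-385, -223), Add(5, 386)) = Mul(-608, 391) = -237728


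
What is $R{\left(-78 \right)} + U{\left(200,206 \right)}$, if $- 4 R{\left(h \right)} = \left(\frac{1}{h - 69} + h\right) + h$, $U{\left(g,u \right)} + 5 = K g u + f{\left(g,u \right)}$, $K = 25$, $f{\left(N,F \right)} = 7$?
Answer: $\frac{605664109}{588} \approx 1.03 \cdot 10^{6}$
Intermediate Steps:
$U{\left(g,u \right)} = 2 + 25 g u$ ($U{\left(g,u \right)} = -5 + \left(25 g u + 7\right) = -5 + \left(7 + 25 g u\right) = 2 + 25 g u$)
$R{\left(h \right)} = - \frac{h}{2} - \frac{1}{4 \left(-69 + h\right)}$ ($R{\left(h \right)} = - \frac{\left(\frac{1}{h - 69} + h\right) + h}{4} = - \frac{\left(\frac{1}{-69 + h} + h\right) + h}{4} = - \frac{\left(h + \frac{1}{-69 + h}\right) + h}{4} = - \frac{\frac{1}{-69 + h} + 2 h}{4} = - \frac{h}{2} - \frac{1}{4 \left(-69 + h\right)}$)
$R{\left(-78 \right)} + U{\left(200,206 \right)} = \frac{-1 - 2 \left(-78\right)^{2} + 138 \left(-78\right)}{4 \left(-69 - 78\right)} + \left(2 + 25 \cdot 200 \cdot 206\right) = \frac{-1 - 12168 - 10764}{4 \left(-147\right)} + \left(2 + 1030000\right) = \frac{1}{4} \left(- \frac{1}{147}\right) \left(-1 - 12168 - 10764\right) + 1030002 = \frac{1}{4} \left(- \frac{1}{147}\right) \left(-22933\right) + 1030002 = \frac{22933}{588} + 1030002 = \frac{605664109}{588}$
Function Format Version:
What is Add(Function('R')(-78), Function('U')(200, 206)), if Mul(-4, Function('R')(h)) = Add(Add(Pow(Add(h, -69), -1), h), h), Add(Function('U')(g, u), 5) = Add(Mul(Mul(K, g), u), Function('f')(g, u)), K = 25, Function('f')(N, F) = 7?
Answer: Rational(605664109, 588) ≈ 1.0300e+6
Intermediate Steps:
Function('U')(g, u) = Add(2, Mul(25, g, u)) (Function('U')(g, u) = Add(-5, Add(Mul(Mul(25, g), u), 7)) = Add(-5, Add(Mul(25, g, u), 7)) = Add(-5, Add(7, Mul(25, g, u))) = Add(2, Mul(25, g, u)))
Function('R')(h) = Add(Mul(Rational(-1, 2), h), Mul(Rational(-1, 4), Pow(Add(-69, h), -1))) (Function('R')(h) = Mul(Rational(-1, 4), Add(Add(Pow(Add(h, -69), -1), h), h)) = Mul(Rational(-1, 4), Add(Add(Pow(Add(-69, h), -1), h), h)) = Mul(Rational(-1, 4), Add(Add(h, Pow(Add(-69, h), -1)), h)) = Mul(Rational(-1, 4), Add(Pow(Add(-69, h), -1), Mul(2, h))) = Add(Mul(Rational(-1, 2), h), Mul(Rational(-1, 4), Pow(Add(-69, h), -1))))
Add(Function('R')(-78), Function('U')(200, 206)) = Add(Mul(Rational(1, 4), Pow(Add(-69, -78), -1), Add(-1, Mul(-2, Pow(-78, 2)), Mul(138, -78))), Add(2, Mul(25, 200, 206))) = Add(Mul(Rational(1, 4), Pow(-147, -1), Add(-1, Mul(-2, 6084), -10764)), Add(2, 1030000)) = Add(Mul(Rational(1, 4), Rational(-1, 147), Add(-1, -12168, -10764)), 1030002) = Add(Mul(Rational(1, 4), Rational(-1, 147), -22933), 1030002) = Add(Rational(22933, 588), 1030002) = Rational(605664109, 588)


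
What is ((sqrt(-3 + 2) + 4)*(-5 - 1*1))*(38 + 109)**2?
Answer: -518616 - 129654*I ≈ -5.1862e+5 - 1.2965e+5*I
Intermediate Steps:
((sqrt(-3 + 2) + 4)*(-5 - 1*1))*(38 + 109)**2 = ((sqrt(-1) + 4)*(-5 - 1))*147**2 = ((I + 4)*(-6))*21609 = ((4 + I)*(-6))*21609 = (-24 - 6*I)*21609 = -518616 - 129654*I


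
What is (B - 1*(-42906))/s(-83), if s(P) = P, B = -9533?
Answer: -33373/83 ≈ -402.08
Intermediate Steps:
(B - 1*(-42906))/s(-83) = (-9533 - 1*(-42906))/(-83) = (-9533 + 42906)*(-1/83) = 33373*(-1/83) = -33373/83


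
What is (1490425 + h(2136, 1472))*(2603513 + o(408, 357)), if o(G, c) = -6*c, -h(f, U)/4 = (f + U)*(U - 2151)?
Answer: 29368836051363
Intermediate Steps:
h(f, U) = -4*(-2151 + U)*(U + f) (h(f, U) = -4*(f + U)*(U - 2151) = -4*(U + f)*(-2151 + U) = -4*(-2151 + U)*(U + f))
(1490425 + h(2136, 1472))*(2603513 + o(408, 357)) = (1490425 + (-4*1472² + 8604*1472 + 8604*2136 - 4*1472*2136))*(2603513 - 6*357) = (1490425 + (-4*2166784 + 12665088 + 18378144 - 12576768))*(2603513 - 2142) = (1490425 + (-8667136 + 12665088 + 18378144 - 12576768))*2601371 = (1490425 + 9799328)*2601371 = 11289753*2601371 = 29368836051363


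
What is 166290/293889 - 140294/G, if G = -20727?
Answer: 2127502676/290068443 ≈ 7.3345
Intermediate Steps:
166290/293889 - 140294/G = 166290/293889 - 140294/(-20727) = 166290*(1/293889) - 140294*(-1/20727) = 55430/97963 + 20042/2961 = 2127502676/290068443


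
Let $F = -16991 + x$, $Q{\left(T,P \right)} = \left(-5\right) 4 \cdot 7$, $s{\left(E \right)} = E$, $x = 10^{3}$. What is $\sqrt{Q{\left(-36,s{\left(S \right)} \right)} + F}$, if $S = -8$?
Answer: $i \sqrt{16131} \approx 127.01 i$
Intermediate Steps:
$x = 1000$
$Q{\left(T,P \right)} = -140$ ($Q{\left(T,P \right)} = \left(-20\right) 7 = -140$)
$F = -15991$ ($F = -16991 + 1000 = -15991$)
$\sqrt{Q{\left(-36,s{\left(S \right)} \right)} + F} = \sqrt{-140 - 15991} = \sqrt{-16131} = i \sqrt{16131}$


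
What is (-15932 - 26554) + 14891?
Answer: -27595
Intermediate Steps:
(-15932 - 26554) + 14891 = -42486 + 14891 = -27595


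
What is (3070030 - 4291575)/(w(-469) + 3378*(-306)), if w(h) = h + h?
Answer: 1221545/1034606 ≈ 1.1807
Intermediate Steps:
w(h) = 2*h
(3070030 - 4291575)/(w(-469) + 3378*(-306)) = (3070030 - 4291575)/(2*(-469) + 3378*(-306)) = -1221545/(-938 - 1033668) = -1221545/(-1034606) = -1221545*(-1/1034606) = 1221545/1034606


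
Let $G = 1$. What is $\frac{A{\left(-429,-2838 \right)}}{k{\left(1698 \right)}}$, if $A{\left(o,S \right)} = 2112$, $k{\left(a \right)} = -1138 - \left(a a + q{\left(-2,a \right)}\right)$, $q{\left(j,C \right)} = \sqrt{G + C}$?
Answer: $- \frac{2030576768}{2773142923755} + \frac{704 \sqrt{1699}}{2773142923755} \approx -0.00073222$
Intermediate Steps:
$q{\left(j,C \right)} = \sqrt{1 + C}$
$k{\left(a \right)} = -1138 - a^{2} - \sqrt{1 + a}$ ($k{\left(a \right)} = -1138 - \left(a a + \sqrt{1 + a}\right) = -1138 - \left(a^{2} + \sqrt{1 + a}\right) = -1138 - a^{2} - \sqrt{1 + a}$)
$\frac{A{\left(-429,-2838 \right)}}{k{\left(1698 \right)}} = \frac{2112}{-1138 - 1698^{2} - \sqrt{1 + 1698}} = \frac{2112}{-1138 - 2883204 - \sqrt{1699}} = \frac{2112}{-2884342 - \sqrt{1699}}$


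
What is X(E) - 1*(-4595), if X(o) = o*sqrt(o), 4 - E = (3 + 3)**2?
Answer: 4595 - 128*I*sqrt(2) ≈ 4595.0 - 181.02*I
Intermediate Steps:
E = -32 (E = 4 - (3 + 3)**2 = 4 - 1*6**2 = 4 - 1*36 = 4 - 36 = -32)
X(o) = o**(3/2)
X(E) - 1*(-4595) = (-32)**(3/2) - 1*(-4595) = -128*I*sqrt(2) + 4595 = 4595 - 128*I*sqrt(2)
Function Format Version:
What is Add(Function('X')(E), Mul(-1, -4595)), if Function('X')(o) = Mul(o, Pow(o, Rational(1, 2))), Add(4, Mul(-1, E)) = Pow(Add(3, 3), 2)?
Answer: Add(4595, Mul(-128, I, Pow(2, Rational(1, 2)))) ≈ Add(4595.0, Mul(-181.02, I))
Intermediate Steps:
E = -32 (E = Add(4, Mul(-1, Pow(Add(3, 3), 2))) = Add(4, Mul(-1, Pow(6, 2))) = Add(4, Mul(-1, 36)) = Add(4, -36) = -32)
Function('X')(o) = Pow(o, Rational(3, 2))
Add(Function('X')(E), Mul(-1, -4595)) = Add(Pow(-32, Rational(3, 2)), Mul(-1, -4595)) = Add(Mul(-128, I, Pow(2, Rational(1, 2))), 4595) = Add(4595, Mul(-128, I, Pow(2, Rational(1, 2))))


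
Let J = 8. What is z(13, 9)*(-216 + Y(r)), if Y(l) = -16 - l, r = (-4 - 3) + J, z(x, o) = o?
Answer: -2097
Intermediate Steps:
r = 1 (r = (-4 - 3) + 8 = -7 + 8 = 1)
z(13, 9)*(-216 + Y(r)) = 9*(-216 + (-16 - 1*1)) = 9*(-216 + (-16 - 1)) = 9*(-216 - 17) = 9*(-233) = -2097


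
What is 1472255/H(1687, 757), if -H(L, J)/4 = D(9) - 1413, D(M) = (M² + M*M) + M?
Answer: 1472255/4968 ≈ 296.35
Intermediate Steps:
D(M) = M + 2*M² (D(M) = (M² + M²) + M = 2*M² + M = M + 2*M²)
H(L, J) = 4968 (H(L, J) = -4*(9*(1 + 2*9) - 1413) = -4*(9*(1 + 18) - 1413) = -4*(9*19 - 1413) = -4*(171 - 1413) = -4*(-1242) = 4968)
1472255/H(1687, 757) = 1472255/4968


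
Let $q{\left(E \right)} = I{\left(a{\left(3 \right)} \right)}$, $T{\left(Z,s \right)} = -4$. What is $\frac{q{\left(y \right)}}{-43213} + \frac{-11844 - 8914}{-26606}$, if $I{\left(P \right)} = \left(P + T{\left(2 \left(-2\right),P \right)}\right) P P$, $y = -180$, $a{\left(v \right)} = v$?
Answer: $\frac{448627454}{574862539} \approx 0.78041$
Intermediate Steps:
$I{\left(P \right)} = P^{2} \left(-4 + P\right)$ ($I{\left(P \right)} = \left(P - 4\right) P P = \left(-4 + P\right) P^{2} = P^{2} \left(-4 + P\right)$)
$q{\left(E \right)} = -9$ ($q{\left(E \right)} = 3^{2} \left(-4 + 3\right) = 9 \left(-1\right) = -9$)
$\frac{q{\left(y \right)}}{-43213} + \frac{-11844 - 8914}{-26606} = - \frac{9}{-43213} + \frac{-11844 - 8914}{-26606} = \left(-9\right) \left(- \frac{1}{43213}\right) - - \frac{10379}{13303} = \frac{9}{43213} + \frac{10379}{13303} = \frac{448627454}{574862539}$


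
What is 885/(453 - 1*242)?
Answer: 885/211 ≈ 4.1943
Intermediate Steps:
885/(453 - 1*242) = 885/(453 - 242) = 885/211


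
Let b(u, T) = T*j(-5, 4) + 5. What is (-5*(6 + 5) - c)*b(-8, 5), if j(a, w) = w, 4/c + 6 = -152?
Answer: -108575/79 ≈ -1374.4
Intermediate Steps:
c = -2/79 (c = 4/(-6 - 152) = 4/(-158) = 4*(-1/158) = -2/79 ≈ -0.025316)
b(u, T) = 5 + 4*T (b(u, T) = T*4 + 5 = 4*T + 5 = 5 + 4*T)
(-5*(6 + 5) - c)*b(-8, 5) = (-5*(6 + 5) - 1*(-2/79))*(5 + 4*5) = (-5*11 + 2/79)*(5 + 20) = (-55 + 2/79)*25 = -4343/79*25 = -108575/79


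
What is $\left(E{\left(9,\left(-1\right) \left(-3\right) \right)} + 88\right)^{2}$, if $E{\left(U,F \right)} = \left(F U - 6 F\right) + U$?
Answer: $11236$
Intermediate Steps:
$E{\left(U,F \right)} = U - 6 F + F U$ ($E{\left(U,F \right)} = \left(- 6 F + F U\right) + U = U - 6 F + F U$)
$\left(E{\left(9,\left(-1\right) \left(-3\right) \right)} + 88\right)^{2} = \left(\left(9 - 6 \left(\left(-1\right) \left(-3\right)\right) + \left(-1\right) \left(-3\right) 9\right) + 88\right)^{2} = \left(\left(9 - 18 + 3 \cdot 9\right) + 88\right)^{2} = \left(\left(9 - 18 + 27\right) + 88\right)^{2} = \left(18 + 88\right)^{2} = 106^{2} = 11236$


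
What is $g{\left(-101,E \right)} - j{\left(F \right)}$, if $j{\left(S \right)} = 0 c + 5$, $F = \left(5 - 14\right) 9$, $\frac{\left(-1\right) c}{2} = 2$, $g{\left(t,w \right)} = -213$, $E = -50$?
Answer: $-218$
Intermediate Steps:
$c = -4$ ($c = \left(-2\right) 2 = -4$)
$F = -81$ ($F = \left(5 - 14\right) 9 = \left(-9\right) 9 = -81$)
$j{\left(S \right)} = 5$ ($j{\left(S \right)} = 0 \left(-4\right) + 5 = 0 + 5 = 5$)
$g{\left(-101,E \right)} - j{\left(F \right)} = -213 - 5 = -218$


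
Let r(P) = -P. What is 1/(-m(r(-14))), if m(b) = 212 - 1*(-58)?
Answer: -1/270 ≈ -0.0037037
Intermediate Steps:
m(b) = 270 (m(b) = 212 + 58 = 270)
1/(-m(r(-14))) = 1/(-1*270) = 1/(-270) = -1/270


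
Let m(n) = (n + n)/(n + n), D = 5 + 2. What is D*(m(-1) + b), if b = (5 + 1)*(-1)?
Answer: -35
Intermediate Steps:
D = 7
b = -6 (b = 6*(-1) = -6)
m(n) = 1 (m(n) = (2*n)/((2*n)) = (2*n)*(1/(2*n)) = 1)
D*(m(-1) + b) = 7*(1 - 6) = 7*(-5) = -35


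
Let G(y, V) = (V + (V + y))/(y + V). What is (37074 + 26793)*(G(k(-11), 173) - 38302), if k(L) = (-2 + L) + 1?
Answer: -393822315696/161 ≈ -2.4461e+9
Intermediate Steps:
k(L) = -1 + L
G(y, V) = (y + 2*V)/(V + y)
(37074 + 26793)*(G(k(-11), 173) - 38302) = (37074 + 26793)*(((-1 - 11) + 2*173)/(173 + (-1 - 11)) - 38302) = 63867*((-12 + 346)/(173 - 12) - 38302) = 63867*(334/161 - 38302) = 63867*(-6166288/161) = -393822315696/161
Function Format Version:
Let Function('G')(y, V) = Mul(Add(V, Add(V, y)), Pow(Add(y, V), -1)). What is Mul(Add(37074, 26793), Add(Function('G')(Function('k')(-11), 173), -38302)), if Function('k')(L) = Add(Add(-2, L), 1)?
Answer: Rational(-393822315696, 161) ≈ -2.4461e+9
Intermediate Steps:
Function('k')(L) = Add(-1, L)
Function('G')(y, V) = Mul(Pow(Add(V, y), -1), Add(y, Mul(2, V))) (Function('G')(y, V) = Mul(Add(y, Mul(2, V)), Pow(Add(V, y), -1)) = Mul(Pow(Add(V, y), -1), Add(y, Mul(2, V))))
Mul(Add(37074, 26793), Add(Function('G')(Function('k')(-11), 173), -38302)) = Mul(Add(37074, 26793), Add(Mul(Pow(Add(173, Add(-1, -11)), -1), Add(Add(-1, -11), Mul(2, 173))), -38302)) = Mul(63867, Add(Mul(Pow(Add(173, -12), -1), Add(-12, 346)), -38302)) = Mul(63867, Add(Mul(Pow(161, -1), 334), -38302)) = Mul(63867, Add(Mul(Rational(1, 161), 334), -38302)) = Mul(63867, Add(Rational(334, 161), -38302)) = Mul(63867, Rational(-6166288, 161)) = Rational(-393822315696, 161)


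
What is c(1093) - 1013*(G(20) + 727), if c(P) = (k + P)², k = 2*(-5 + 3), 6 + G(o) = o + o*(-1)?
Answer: 455548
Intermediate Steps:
G(o) = -6 (G(o) = -6 + (o + o*(-1)) = -6 + (o - o) = -6 + 0 = -6)
k = -4 (k = 2*(-2) = -4)
c(P) = (-4 + P)²
c(1093) - 1013*(G(20) + 727) = (-4 + 1093)² - 1013*(-6 + 727) = 1089² - 1013*721 = 1185921 - 1*730373 = 1185921 - 730373 = 455548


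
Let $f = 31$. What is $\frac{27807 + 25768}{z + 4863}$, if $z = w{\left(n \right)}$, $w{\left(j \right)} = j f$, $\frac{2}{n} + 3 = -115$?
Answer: $\frac{3160925}{286886} \approx 11.018$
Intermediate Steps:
$n = - \frac{1}{59}$ ($n = \frac{2}{-3 - 115} = \frac{2}{-118} = 2 \left(- \frac{1}{118}\right) = - \frac{1}{59} \approx -0.016949$)
$w{\left(j \right)} = 31 j$ ($w{\left(j \right)} = j 31 = 31 j$)
$z = - \frac{31}{59}$ ($z = 31 \left(- \frac{1}{59}\right) = - \frac{31}{59} \approx -0.52542$)
$\frac{27807 + 25768}{z + 4863} = \frac{27807 + 25768}{- \frac{31}{59} + 4863} = \frac{53575}{\frac{286886}{59}} = 53575 \cdot \frac{59}{286886} = \frac{3160925}{286886}$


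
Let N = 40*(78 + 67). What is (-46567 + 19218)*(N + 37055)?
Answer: -1172041395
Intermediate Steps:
N = 5800 (N = 40*145 = 5800)
(-46567 + 19218)*(N + 37055) = (-46567 + 19218)*(5800 + 37055) = -27349*42855 = -1172041395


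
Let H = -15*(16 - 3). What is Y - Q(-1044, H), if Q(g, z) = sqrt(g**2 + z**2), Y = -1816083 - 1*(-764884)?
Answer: -1051199 - 3*sqrt(125329) ≈ -1.0523e+6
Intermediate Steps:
Y = -1051199 (Y = -1816083 + 764884 = -1051199)
H = -195 (H = -15*13 = -195)
Y - Q(-1044, H) = -1051199 - sqrt((-1044)**2 + (-195)**2) = -1051199 - sqrt(1089936 + 38025) = -1051199 - sqrt(1127961) = -1051199 - 3*sqrt(125329)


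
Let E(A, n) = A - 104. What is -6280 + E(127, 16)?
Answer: -6257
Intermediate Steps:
E(A, n) = -104 + A
-6280 + E(127, 16) = -6280 + (-104 + 127) = -6280 + 23 = -6257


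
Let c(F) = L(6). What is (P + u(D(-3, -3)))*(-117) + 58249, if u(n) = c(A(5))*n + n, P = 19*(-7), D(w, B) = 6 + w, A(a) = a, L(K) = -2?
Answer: 74161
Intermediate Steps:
c(F) = -2
P = -133
u(n) = -n (u(n) = -2*n + n = -n)
(P + u(D(-3, -3)))*(-117) + 58249 = (-133 - (6 - 3))*(-117) + 58249 = (-133 - 1*3)*(-117) + 58249 = (-133 - 3)*(-117) + 58249 = -136*(-117) + 58249 = 15912 + 58249 = 74161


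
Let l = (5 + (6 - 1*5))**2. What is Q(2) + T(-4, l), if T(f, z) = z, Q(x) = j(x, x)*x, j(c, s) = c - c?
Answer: 36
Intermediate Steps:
j(c, s) = 0
l = 36 (l = (5 + (6 - 5))**2 = (5 + 1)**2 = 6**2 = 36)
Q(x) = 0 (Q(x) = 0*x = 0)
Q(2) + T(-4, l) = 0 + 36 = 36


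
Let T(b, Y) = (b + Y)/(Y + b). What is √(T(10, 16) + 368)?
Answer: 3*√41 ≈ 19.209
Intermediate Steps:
T(b, Y) = 1 (T(b, Y) = (Y + b)/(Y + b) = 1)
√(T(10, 16) + 368) = √(1 + 368) = √369 = 3*√41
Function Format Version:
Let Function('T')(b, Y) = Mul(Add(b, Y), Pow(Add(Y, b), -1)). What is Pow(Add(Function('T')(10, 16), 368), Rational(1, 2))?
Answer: Mul(3, Pow(41, Rational(1, 2))) ≈ 19.209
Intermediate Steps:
Function('T')(b, Y) = 1 (Function('T')(b, Y) = Mul(Add(Y, b), Pow(Add(Y, b), -1)) = 1)
Pow(Add(Function('T')(10, 16), 368), Rational(1, 2)) = Pow(Add(1, 368), Rational(1, 2)) = Pow(369, Rational(1, 2)) = Mul(3, Pow(41, Rational(1, 2)))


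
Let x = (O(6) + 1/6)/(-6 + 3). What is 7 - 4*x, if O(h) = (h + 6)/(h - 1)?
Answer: 469/45 ≈ 10.422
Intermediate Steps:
O(h) = (6 + h)/(-1 + h)
x = -77/90 (x = ((6 + 6)/(-1 + 6) + 1/6)/(-6 + 3) = (12/5 + 1/6)/(-3) = ((1/5)*12 + 1/6)*(-1/3) = (12/5 + 1/6)*(-1/3) = (77/30)*(-1/3) = -77/90 ≈ -0.85556)
7 - 4*x = 7 - 4*(-77/90) = 7 + 154/45 = 469/45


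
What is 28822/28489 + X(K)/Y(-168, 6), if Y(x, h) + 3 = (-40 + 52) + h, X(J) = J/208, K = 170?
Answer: 9476777/8888568 ≈ 1.0662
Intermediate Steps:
X(J) = J/208 (X(J) = J*(1/208) = J/208)
Y(x, h) = 9 + h (Y(x, h) = -3 + ((-40 + 52) + h) = -3 + (12 + h) = 9 + h)
28822/28489 + X(K)/Y(-168, 6) = 28822/28489 + ((1/208)*170)/(9 + 6) = 28822*(1/28489) + (85/104)/15 = 28822/28489 + (85/104)*(1/15) = 28822/28489 + 17/312 = 9476777/8888568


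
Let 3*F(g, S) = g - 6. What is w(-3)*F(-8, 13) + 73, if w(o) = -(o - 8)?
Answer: 65/3 ≈ 21.667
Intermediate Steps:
F(g, S) = -2 + g/3 (F(g, S) = (g - 6)/3 = (-6 + g)/3 = -2 + g/3)
w(o) = 8 - o (w(o) = -(-8 + o) = 8 - o)
w(-3)*F(-8, 13) + 73 = (8 - 1*(-3))*(-2 + (⅓)*(-8)) + 73 = (8 + 3)*(-2 - 8/3) + 73 = 11*(-14/3) + 73 = -154/3 + 73 = 65/3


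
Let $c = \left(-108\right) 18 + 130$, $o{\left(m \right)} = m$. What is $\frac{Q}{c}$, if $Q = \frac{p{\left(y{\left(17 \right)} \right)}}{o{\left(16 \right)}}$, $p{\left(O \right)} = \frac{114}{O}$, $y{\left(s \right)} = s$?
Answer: $- \frac{57}{246704} \approx -0.00023105$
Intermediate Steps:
$c = -1814$ ($c = -1944 + 130 = -1814$)
$Q = \frac{57}{136}$ ($Q = \frac{114 \cdot \frac{1}{17}}{16} = 114 \cdot \frac{1}{17} \cdot \frac{1}{16} = \frac{114}{17} \cdot \frac{1}{16} = \frac{57}{136} \approx 0.41912$)
$\frac{Q}{c} = \frac{57}{136 \left(-1814\right)} = \frac{57}{136} \left(- \frac{1}{1814}\right) = - \frac{57}{246704}$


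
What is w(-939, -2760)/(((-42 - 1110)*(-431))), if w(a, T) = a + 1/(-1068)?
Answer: -1002853/530274816 ≈ -0.0018912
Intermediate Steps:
w(a, T) = -1/1068 + a (w(a, T) = a - 1/1068 = -1/1068 + a)
w(-939, -2760)/(((-42 - 1110)*(-431))) = (-1/1068 - 939)/(((-42 - 1110)*(-431))) = -1002853/(1068*((-1152*(-431)))) = -1002853/1068/496512 = -1002853/1068*1/496512 = -1002853/530274816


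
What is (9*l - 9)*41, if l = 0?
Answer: -369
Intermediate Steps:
(9*l - 9)*41 = (9*0 - 9)*41 = (0 - 9)*41 = -9*41 = -369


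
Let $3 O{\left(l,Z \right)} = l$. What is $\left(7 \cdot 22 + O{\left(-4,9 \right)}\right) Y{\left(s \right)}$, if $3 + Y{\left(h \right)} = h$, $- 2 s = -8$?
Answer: $\frac{458}{3} \approx 152.67$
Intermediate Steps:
$s = 4$ ($s = \left(- \frac{1}{2}\right) \left(-8\right) = 4$)
$Y{\left(h \right)} = -3 + h$
$O{\left(l,Z \right)} = \frac{l}{3}$
$\left(7 \cdot 22 + O{\left(-4,9 \right)}\right) Y{\left(s \right)} = \left(7 \cdot 22 + \frac{1}{3} \left(-4\right)\right) \left(-3 + 4\right) = \left(154 - \frac{4}{3}\right) 1 = \frac{458}{3} \cdot 1 = \frac{458}{3}$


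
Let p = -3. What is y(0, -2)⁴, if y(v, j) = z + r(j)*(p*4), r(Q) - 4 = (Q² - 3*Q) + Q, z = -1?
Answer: 442050625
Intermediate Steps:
r(Q) = 4 + Q² - 2*Q (r(Q) = 4 + ((Q² - 3*Q) + Q) = 4 + (Q² - 2*Q) = 4 + Q² - 2*Q)
y(v, j) = -49 - 12*j² + 24*j (y(v, j) = -1 + (4 + j² - 2*j)*(-3*4) = -1 + (4 + j² - 2*j)*(-12) = -1 + (-48 - 12*j² + 24*j) = -49 - 12*j² + 24*j)
y(0, -2)⁴ = (-49 - 12*(-2)² + 24*(-2))⁴ = (-49 - 12*4 - 48)⁴ = (-49 - 48 - 48)⁴ = (-145)⁴ = 442050625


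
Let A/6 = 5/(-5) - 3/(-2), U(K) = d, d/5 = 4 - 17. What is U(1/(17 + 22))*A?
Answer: -195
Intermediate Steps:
d = -65 (d = 5*(4 - 17) = 5*(-13) = -65)
U(K) = -65
A = 3 (A = 6*(5/(-5) - 3/(-2)) = 6*(5*(-⅕) - 3*(-½)) = 6*(-1 + 3/2) = 6*(½) = 3)
U(1/(17 + 22))*A = -65*3 = -195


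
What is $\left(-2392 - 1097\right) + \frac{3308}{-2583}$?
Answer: $- \frac{9015395}{2583} \approx -3490.3$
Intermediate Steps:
$\left(-2392 - 1097\right) + \frac{3308}{-2583} = -3489 + 3308 \left(- \frac{1}{2583}\right) = -3489 - \frac{3308}{2583} = - \frac{9015395}{2583}$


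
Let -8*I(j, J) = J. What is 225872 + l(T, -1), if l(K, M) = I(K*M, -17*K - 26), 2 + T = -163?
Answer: 1804197/8 ≈ 2.2552e+5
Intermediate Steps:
I(j, J) = -J/8
T = -165 (T = -2 - 163 = -165)
l(K, M) = 13/4 + 17*K/8 (l(K, M) = -(-17*K - 26)/8 = -(-26 - 17*K)/8 = 13/4 + 17*K/8)
225872 + l(T, -1) = 225872 + (13/4 + (17/8)*(-165)) = 225872 + (13/4 - 2805/8) = 225872 - 2779/8 = 1804197/8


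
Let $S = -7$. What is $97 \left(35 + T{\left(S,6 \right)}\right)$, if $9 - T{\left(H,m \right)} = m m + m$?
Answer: $194$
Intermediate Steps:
$T{\left(H,m \right)} = 9 - m - m^{2}$ ($T{\left(H,m \right)} = 9 - \left(m m + m\right) = 9 - \left(m^{2} + m\right) = 9 - \left(m + m^{2}\right) = 9 - m - m^{2}$)
$97 \left(35 + T{\left(S,6 \right)}\right) = 97 \left(35 - 33\right) = 97 \cdot 2 = 194$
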